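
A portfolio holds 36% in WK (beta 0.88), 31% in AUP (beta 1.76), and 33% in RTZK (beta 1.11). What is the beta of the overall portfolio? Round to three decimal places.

1.229

β_P = Σ w_i β_i = 0.36×0.88 + 0.31×1.76 + 0.33×1.11 = 1.2287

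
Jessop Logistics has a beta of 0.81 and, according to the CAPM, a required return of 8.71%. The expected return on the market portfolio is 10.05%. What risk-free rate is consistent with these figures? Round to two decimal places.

3.00%

E(R) = R_f + β(E(R_m) − R_f) = R_f(1 − β) + β·E(R_m)
8.71% = R_f × (1 − 0.81) + 0.81 × 10.05%
8.71% = R_f × 0.19 + 8.1405%
R_f = (8.71% − 8.1405%) / 0.19 = 3.00%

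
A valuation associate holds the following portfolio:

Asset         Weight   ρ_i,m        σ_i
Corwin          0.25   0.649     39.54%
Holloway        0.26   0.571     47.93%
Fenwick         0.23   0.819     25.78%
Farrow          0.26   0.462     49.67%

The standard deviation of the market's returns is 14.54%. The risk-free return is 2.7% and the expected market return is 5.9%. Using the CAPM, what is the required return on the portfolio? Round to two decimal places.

β_Corwin = 0.649 × 39.54% / 14.54% = 1.7649
β_Holloway = 0.571 × 47.93% / 14.54% = 1.8823
β_Fenwick = 0.819 × 25.78% / 14.54% = 1.4521
β_Farrow = 0.462 × 49.67% / 14.54% = 1.5782
β_P = Σ w_i β_i = 0.25×1.7649 + 0.26×1.8823 + 0.23×1.4521 + 0.26×1.5782 = 1.6749
MRP = 5.9% − 2.7% = 3.20%
E(R_P) = R_f + β_P × MRP = 2.7% + 1.6749 × 3.2% = 8.06%

8.06%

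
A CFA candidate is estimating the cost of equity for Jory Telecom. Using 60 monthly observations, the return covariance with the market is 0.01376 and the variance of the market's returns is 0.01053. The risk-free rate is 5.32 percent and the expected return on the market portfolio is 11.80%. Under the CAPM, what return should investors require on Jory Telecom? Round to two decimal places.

β = Cov(R_i, R_m) / Var(R_m) = 0.01376 / 0.01053 = 1.3067
MRP = 11.80% − 5.32% = 6.48%
E(R) = R_f + β × MRP = 5.32% + 1.3067 × 6.48% = 13.79%

13.79%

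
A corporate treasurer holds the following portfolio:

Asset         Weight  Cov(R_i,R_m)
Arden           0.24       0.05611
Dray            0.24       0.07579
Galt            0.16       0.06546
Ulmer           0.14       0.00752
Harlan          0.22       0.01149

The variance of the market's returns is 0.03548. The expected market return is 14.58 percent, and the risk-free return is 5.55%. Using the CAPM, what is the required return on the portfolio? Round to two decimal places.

β_Arden = 0.05611 / 0.03548 = 1.5815
β_Dray = 0.07579 / 0.03548 = 2.1361
β_Galt = 0.06546 / 0.03548 = 1.8450
β_Ulmer = 0.00752 / 0.03548 = 0.2120
β_Harlan = 0.01149 / 0.03548 = 0.3238
β_P = Σ w_i β_i = 0.24×1.5815 + 0.24×2.1361 + 0.16×1.8450 + 0.14×0.2120 + 0.22×0.3238 = 1.2883
MRP = 14.58% − 5.55% = 9.03%
E(R_P) = R_f + β_P × MRP = 5.55% + 1.2883 × 9.03% = 17.18%

17.18%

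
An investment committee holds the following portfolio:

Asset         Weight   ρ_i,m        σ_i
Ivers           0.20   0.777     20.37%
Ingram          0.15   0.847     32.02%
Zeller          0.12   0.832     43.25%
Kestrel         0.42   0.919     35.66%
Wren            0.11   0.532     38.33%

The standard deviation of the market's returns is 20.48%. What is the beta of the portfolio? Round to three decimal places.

1.346

β_Ivers = 0.777 × 20.37% / 20.48% = 0.7728
β_Ingram = 0.847 × 32.02% / 20.48% = 1.3243
β_Zeller = 0.832 × 43.25% / 20.48% = 1.7570
β_Kestrel = 0.919 × 35.66% / 20.48% = 1.6002
β_Wren = 0.532 × 38.33% / 20.48% = 0.9957
β_P = Σ w_i β_i = 0.20×0.7728 + 0.15×1.3243 + 0.12×1.7570 + 0.42×1.6002 + 0.11×0.9957 = 1.3457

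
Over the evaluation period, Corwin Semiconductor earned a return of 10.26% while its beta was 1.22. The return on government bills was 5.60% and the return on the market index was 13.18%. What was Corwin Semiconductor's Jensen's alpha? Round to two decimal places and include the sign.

Market excess return = 13.18% − 5.60% = 7.58%
CAPM benchmark = R_f + β(R_m − R_f) = 5.60% + 1.22 × 7.58% = 14.8476%
α = actual − benchmark = 10.26% − 14.8476% = -4.59%

-4.59%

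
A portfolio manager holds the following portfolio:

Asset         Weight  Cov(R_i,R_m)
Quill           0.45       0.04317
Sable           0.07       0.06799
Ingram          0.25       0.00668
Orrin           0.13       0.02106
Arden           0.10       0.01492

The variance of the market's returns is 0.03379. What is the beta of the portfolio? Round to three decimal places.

β_Quill = 0.04317 / 0.03379 = 1.2776
β_Sable = 0.06799 / 0.03379 = 2.0121
β_Ingram = 0.00668 / 0.03379 = 0.1977
β_Orrin = 0.02106 / 0.03379 = 0.6233
β_Arden = 0.01492 / 0.03379 = 0.4416
β_P = Σ w_i β_i = 0.45×1.2776 + 0.07×2.0121 + 0.25×0.1977 + 0.13×0.6233 + 0.10×0.4416 = 0.8904

0.890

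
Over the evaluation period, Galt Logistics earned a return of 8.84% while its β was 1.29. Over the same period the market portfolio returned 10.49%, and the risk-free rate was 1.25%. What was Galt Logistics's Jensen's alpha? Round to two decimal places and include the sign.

Market excess return = 10.49% − 1.25% = 9.24%
CAPM benchmark = R_f + β(R_m − R_f) = 1.25% + 1.29 × 9.24% = 13.1696%
α = actual − benchmark = 8.84% − 13.1696% = -4.33%

-4.33%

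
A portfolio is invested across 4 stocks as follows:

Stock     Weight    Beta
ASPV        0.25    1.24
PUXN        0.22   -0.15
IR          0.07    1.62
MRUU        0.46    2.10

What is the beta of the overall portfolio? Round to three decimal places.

1.356

β_P = Σ w_i β_i = 0.25×1.24 + 0.22×-0.15 + 0.07×1.62 + 0.46×2.10 = 1.3564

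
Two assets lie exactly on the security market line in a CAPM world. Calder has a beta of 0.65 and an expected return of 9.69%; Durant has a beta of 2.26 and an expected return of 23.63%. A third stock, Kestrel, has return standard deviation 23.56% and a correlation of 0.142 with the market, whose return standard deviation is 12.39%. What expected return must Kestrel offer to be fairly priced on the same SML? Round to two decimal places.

6.40%

MRP = (23.63% − 9.69%) / (2.26 − 0.65) = 8.6584%
R_f = 9.69% − 0.65 × 8.6584% = 4.0620%
β_Kestrel = ρ·σ_i/σ_m = 0.142 × 23.56 / 12.39 = 0.2700
E(R_Kestrel) = R_f + β × MRP = 4.0620% + 0.2700 × 8.6584% = 6.40%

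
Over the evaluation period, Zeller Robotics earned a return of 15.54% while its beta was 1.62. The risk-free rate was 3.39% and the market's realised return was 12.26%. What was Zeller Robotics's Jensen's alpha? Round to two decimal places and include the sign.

-2.22%

Market excess return = 12.26% − 3.39% = 8.87%
CAPM benchmark = R_f + β(R_m − R_f) = 3.39% + 1.62 × 8.87% = 17.7594%
α = actual − benchmark = 15.54% − 17.7594% = -2.22%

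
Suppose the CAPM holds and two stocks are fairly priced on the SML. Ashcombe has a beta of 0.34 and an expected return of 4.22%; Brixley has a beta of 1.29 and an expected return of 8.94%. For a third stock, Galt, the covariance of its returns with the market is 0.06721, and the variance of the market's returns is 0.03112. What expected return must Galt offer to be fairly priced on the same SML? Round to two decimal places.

13.26%

MRP = (8.94% − 4.22%) / (1.29 − 0.34) = 4.9684%
R_f = 4.22% − 0.34 × 4.9684% = 2.5307%
β_Galt = Cov / Var(R_m) = 0.06721 / 0.03112 = 2.1597
E(R_Galt) = R_f + β × MRP = 2.5307% + 2.1597 × 4.9684% = 13.26%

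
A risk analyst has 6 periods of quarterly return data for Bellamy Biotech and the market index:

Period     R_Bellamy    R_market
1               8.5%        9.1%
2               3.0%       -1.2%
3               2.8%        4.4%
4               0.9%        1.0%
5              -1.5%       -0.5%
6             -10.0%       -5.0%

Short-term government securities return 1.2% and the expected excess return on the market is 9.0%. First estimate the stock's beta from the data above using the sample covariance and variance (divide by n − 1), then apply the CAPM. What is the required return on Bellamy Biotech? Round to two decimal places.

11.19%

Mean R_i = (8.5 + 3.0 + 2.8 + 0.9 − 1.5 − 10.0) / 6 = 0.6167%
Mean R_m = (9.1 − 1.2 + 4.4 + 1.0 − 0.5 − 5.0) / 6 = 1.3000%
Σ(R_i − R̄_i)(R_m − R̄_m) = 132.9100  ⇒  Cov = 132.9100 / 5 = 26.5820
Σ(R_m − R̄_m)² = 119.7200  ⇒  Var(R_m) = 119.7200 / 5 = 23.9440
β = Cov / Var(R_m) = 26.5820 / 23.9440 = 1.1102
E(R) = R_f + β × MRP = 1.2% + 1.1102 × 9.0% = 11.19%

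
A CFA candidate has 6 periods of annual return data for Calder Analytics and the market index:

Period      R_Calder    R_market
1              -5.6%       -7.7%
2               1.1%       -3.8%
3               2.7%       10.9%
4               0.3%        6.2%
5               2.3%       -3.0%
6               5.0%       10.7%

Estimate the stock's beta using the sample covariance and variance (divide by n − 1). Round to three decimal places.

Mean R_i = (-5.6 + 1.1 + 2.7 + 0.3 + 2.3 + 5.0) / 6 = 0.9667%
Mean R_m = (-7.7 − 3.8 + 10.9 + 6.2 − 3.0 + 10.7) / 6 = 2.2167%
Σ(R_i − R̄_i)(R_m − R̄_m) = 103.9733  ⇒  Cov = 103.9733 / 5 = 20.7947
Σ(R_m − R̄_m)² = 324.9883  ⇒  Var(R_m) = 324.9883 / 5 = 64.9977
β = Cov / Var(R_m) = 20.7947 / 64.9977 = 0.3199

0.320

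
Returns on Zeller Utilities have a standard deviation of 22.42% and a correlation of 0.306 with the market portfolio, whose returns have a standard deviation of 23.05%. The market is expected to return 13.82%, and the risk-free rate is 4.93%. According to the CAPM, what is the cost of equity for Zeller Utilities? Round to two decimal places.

7.58%

β = ρ × σ_i / σ_m = 0.306 × 22.42% / 23.05% = 0.2976
MRP = 13.82% − 4.93% = 8.89%
E(R) = 4.93% + 0.2976 × 8.89% = 7.58%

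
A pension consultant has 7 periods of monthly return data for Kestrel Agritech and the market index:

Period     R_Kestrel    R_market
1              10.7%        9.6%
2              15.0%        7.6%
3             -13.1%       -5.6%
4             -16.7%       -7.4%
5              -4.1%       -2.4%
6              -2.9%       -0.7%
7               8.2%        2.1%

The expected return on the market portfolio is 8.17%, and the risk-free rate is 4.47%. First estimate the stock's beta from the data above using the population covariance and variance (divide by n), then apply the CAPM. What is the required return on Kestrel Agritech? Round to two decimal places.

11.17%

Mean R_i = (10.7 + 15.0 − 13.1 − 16.7 − 4.1 − 2.9 + 8.2) / 7 = -0.4143%
Mean R_m = (9.6 + 7.6 − 5.6 − 7.4 − 2.4 − 0.7 + 2.1) / 7 = 0.4571%
Σ(R_i − R̄_i)(R_m − R̄_m) = 444.0757  ⇒  Cov = 444.0757 / 7 = 63.4394
Σ(R_m − R̄_m)² = 245.2371  ⇒  Var(R_m) = 245.2371 / 7 = 35.0339
β = Cov / Var(R_m) = 63.4394 / 35.0339 = 1.8108
MRP = 8.17% − 4.47% = 3.70%
E(R) = R_f + β × MRP = 4.47% + 1.8108 × 3.70% = 11.17%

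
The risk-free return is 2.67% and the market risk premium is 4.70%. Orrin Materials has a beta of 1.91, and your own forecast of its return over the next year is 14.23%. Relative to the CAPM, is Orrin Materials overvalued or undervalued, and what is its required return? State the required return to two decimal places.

Required return = R_f + β·MRP = 2.67% + 1.91 × 4.70% = 11.65%
Forecast 14.23% > required 11.65% → the stock plots above the SML → undervalued.

Undervalued; required return 11.65%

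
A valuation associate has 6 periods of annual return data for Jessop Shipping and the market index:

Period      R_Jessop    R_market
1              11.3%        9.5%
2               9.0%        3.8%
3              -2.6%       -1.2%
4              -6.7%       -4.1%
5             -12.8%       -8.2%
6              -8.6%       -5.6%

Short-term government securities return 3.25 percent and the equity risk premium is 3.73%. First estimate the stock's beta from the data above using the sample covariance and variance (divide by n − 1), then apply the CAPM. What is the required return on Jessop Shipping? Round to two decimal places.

8.69%

Mean R_i = (11.3 + 9.0 − 2.6 − 6.7 − 12.8 − 8.6) / 6 = -1.7333%
Mean R_m = (9.5 + 3.8 − 1.2 − 4.1 − 8.2 − 5.6) / 6 = -0.9667%
Σ(R_i − R̄_i)(R_m − R̄_m) = 315.2067  ⇒  Cov = 315.2067 / 5 = 63.0413
Σ(R_m − R̄_m)² = 215.9333  ⇒  Var(R_m) = 215.9333 / 5 = 43.1867
β = Cov / Var(R_m) = 63.0413 / 43.1867 = 1.4597
E(R) = R_f + β × MRP = 3.25% + 1.4597 × 3.73% = 8.69%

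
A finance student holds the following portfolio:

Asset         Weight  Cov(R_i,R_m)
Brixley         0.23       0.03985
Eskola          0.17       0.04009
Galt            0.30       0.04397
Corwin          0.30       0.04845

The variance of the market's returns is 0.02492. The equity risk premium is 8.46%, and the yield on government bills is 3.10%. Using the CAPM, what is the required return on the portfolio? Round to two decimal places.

β_Brixley = 0.03985 / 0.02492 = 1.5991
β_Eskola = 0.04009 / 0.02492 = 1.6087
β_Galt = 0.04397 / 0.02492 = 1.7644
β_Corwin = 0.04845 / 0.02492 = 1.9442
β_P = Σ w_i β_i = 0.23×1.5991 + 0.17×1.6087 + 0.30×1.7644 + 0.30×1.9442 = 1.7539
E(R_P) = R_f + β_P × MRP = 3.10% + 1.7539 × 8.46% = 17.94%

17.94%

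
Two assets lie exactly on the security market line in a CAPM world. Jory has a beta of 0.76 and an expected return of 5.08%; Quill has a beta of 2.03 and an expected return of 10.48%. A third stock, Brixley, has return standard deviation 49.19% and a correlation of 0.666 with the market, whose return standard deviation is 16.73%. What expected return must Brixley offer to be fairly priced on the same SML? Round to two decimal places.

10.17%

MRP = (10.48% − 5.08%) / (2.03 − 0.76) = 4.2520%
R_f = 5.08% − 0.76 × 4.2520% = 1.8485%
β_Brixley = ρ·σ_i/σ_m = 0.666 × 49.19 / 16.73 = 1.9582
E(R_Brixley) = R_f + β × MRP = 1.8485% + 1.9582 × 4.2520% = 10.17%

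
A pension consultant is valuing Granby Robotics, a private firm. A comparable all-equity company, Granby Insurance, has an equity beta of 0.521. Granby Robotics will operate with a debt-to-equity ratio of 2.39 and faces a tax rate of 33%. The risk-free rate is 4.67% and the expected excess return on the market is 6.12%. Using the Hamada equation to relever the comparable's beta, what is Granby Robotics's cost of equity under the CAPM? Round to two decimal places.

12.96%

β_L = β_U × [1 + (1 − t)(D/E)] = 0.521 × [1 + (1 − 0.33) × 2.39]
    = 0.521 × [1 + 0.67 × 2.39] = 0.521 × 2.6013 = 1.3553
E(R) = R_f + β_L × MRP = 4.67% + 1.3553 × 6.12% = 12.96%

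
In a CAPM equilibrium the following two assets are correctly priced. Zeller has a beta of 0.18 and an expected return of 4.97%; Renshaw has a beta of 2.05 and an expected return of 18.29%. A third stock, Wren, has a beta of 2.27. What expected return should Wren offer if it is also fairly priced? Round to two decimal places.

19.86%

MRP (SML slope) = (18.29% − 4.97%) / (2.05 − 0.18) = 13.32% / 1.87 = 7.1230%
R_f (intercept) = 4.97% − 0.18 × 7.1230% = 3.6879%
E(R_Wren) = R_f + β × MRP = 3.6879% + 2.27 × 7.1230% = 19.86%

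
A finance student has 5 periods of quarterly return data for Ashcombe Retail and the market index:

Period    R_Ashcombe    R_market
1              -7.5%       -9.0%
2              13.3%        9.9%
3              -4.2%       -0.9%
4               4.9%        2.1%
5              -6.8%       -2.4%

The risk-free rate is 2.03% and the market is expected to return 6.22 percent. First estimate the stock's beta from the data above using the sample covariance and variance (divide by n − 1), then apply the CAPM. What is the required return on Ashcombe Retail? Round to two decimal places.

7.09%

Mean R_i = (-7.5 + 13.3 − 4.2 + 4.9 − 6.8) / 5 = -0.0600%
Mean R_m = (-9.0 + 9.9 − 0.9 + 2.1 − 2.4) / 5 = -0.0600%
Σ(R_i − R̄_i)(R_m − R̄_m) = 229.5420  ⇒  Cov = 229.5420 / 4 = 57.3855
Σ(R_m − R̄_m)² = 189.9720  ⇒  Var(R_m) = 189.9720 / 4 = 47.4930
β = Cov / Var(R_m) = 57.3855 / 47.4930 = 1.2083
MRP = 6.22% − 2.03% = 4.19%
E(R) = R_f + β × MRP = 2.03% + 1.2083 × 4.19% = 7.09%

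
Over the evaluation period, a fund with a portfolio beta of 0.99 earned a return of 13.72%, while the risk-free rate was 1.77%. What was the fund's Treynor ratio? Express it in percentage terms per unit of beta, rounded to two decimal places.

Treynor = (R_P − R_f) / β_P = (13.72% − 1.77%) / 0.9900 = 11.95% / 0.9900 = 12.07%

12.07%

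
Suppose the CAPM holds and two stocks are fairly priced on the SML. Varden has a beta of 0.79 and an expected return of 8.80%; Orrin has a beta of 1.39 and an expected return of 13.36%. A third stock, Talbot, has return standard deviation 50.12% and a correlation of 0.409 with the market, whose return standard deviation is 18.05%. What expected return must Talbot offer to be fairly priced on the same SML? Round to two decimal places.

MRP = (13.36% − 8.80%) / (1.39 − 0.79) = 7.6000%
R_f = 8.80% − 0.79 × 7.6000% = 2.7960%
β_Talbot = ρ·σ_i/σ_m = 0.409 × 50.12 / 18.05 = 1.1357
E(R_Talbot) = R_f + β × MRP = 2.7960% + 1.1357 × 7.6000% = 11.43%

11.43%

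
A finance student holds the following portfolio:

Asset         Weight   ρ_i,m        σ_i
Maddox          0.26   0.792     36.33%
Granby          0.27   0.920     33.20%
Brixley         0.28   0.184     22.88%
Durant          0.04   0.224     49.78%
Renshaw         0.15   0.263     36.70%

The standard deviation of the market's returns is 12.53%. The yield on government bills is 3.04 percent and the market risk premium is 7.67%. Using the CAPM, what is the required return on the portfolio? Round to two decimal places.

14.55%

β_Maddox = 0.792 × 36.33% / 12.53% = 2.2964
β_Granby = 0.920 × 33.20% / 12.53% = 2.4377
β_Brixley = 0.184 × 22.88% / 12.53% = 0.3360
β_Durant = 0.224 × 49.78% / 12.53% = 0.8899
β_Renshaw = 0.263 × 36.70% / 12.53% = 0.7703
β_P = Σ w_i β_i = 0.26×2.2964 + 0.27×2.4377 + 0.28×0.3360 + 0.04×0.8899 + 0.15×0.7703 = 1.5005
E(R_P) = R_f + β_P × MRP = 3.04% + 1.5005 × 7.67% = 14.55%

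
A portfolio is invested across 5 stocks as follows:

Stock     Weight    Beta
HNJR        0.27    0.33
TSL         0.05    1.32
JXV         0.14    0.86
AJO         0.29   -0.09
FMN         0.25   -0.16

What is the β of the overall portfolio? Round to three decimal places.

0.209

β_P = Σ w_i β_i = 0.27×0.33 + 0.05×1.32 + 0.14×0.86 + 0.29×-0.09 + 0.25×-0.16 = 0.2094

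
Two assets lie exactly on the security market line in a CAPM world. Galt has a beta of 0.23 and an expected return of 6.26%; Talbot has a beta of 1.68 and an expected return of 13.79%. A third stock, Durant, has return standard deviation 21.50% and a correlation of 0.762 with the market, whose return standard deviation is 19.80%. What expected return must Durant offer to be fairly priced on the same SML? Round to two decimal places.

MRP = (13.79% − 6.26%) / (1.68 − 0.23) = 5.1931%
R_f = 6.26% − 0.23 × 5.1931% = 5.0656%
β_Durant = ρ·σ_i/σ_m = 0.762 × 21.50 / 19.80 = 0.8274
E(R_Durant) = R_f + β × MRP = 5.0656% + 0.8274 × 5.1931% = 9.36%

9.36%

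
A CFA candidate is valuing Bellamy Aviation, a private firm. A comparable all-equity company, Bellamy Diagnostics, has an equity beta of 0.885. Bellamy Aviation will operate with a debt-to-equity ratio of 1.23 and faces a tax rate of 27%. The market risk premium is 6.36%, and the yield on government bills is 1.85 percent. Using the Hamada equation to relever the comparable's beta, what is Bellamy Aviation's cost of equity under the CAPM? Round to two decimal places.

β_L = β_U × [1 + (1 − t)(D/E)] = 0.885 × [1 + (1 − 0.27) × 1.23]
    = 0.885 × [1 + 0.73 × 1.23] = 0.885 × 1.8979 = 1.6796
E(R) = R_f + β_L × MRP = 1.85% + 1.6796 × 6.36% = 12.53%

12.53%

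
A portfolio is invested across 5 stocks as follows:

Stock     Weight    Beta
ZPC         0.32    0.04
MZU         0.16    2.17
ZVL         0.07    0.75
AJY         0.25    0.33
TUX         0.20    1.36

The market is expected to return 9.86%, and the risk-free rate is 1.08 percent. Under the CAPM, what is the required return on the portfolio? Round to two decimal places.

7.81%

β_P = Σ w_i β_i = 0.32×0.04 + 0.16×2.17 + 0.07×0.75 + 0.25×0.33 + 0.20×1.36 = 0.7670
MRP = 9.86% − 1.08% = 8.78%
E(R_P) = R_f + β_P × MRP = 1.08% + 0.7670 × 8.78% = 7.81%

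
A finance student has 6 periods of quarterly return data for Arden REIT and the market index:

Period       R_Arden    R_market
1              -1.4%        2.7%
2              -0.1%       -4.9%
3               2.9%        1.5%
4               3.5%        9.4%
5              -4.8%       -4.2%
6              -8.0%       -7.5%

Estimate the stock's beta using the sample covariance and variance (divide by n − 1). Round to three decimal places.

0.567

Mean R_i = (-1.4 − 0.1 + 2.9 + 3.5 − 4.8 − 8.0) / 6 = -1.3167%
Mean R_m = (2.7 − 4.9 + 1.5 + 9.4 − 4.2 − 7.5) / 6 = -0.5000%
Σ(R_i − R̄_i)(R_m − R̄_m) = 110.1700  ⇒  Cov = 110.1700 / 5 = 22.0340
Σ(R_m − R̄_m)² = 194.3000  ⇒  Var(R_m) = 194.3000 / 5 = 38.8600
β = Cov / Var(R_m) = 22.0340 / 38.8600 = 0.5670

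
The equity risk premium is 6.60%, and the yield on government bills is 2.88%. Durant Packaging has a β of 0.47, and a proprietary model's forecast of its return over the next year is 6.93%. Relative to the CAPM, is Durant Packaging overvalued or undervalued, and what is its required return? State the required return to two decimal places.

Required return = R_f + β·MRP = 2.88% + 0.47 × 6.60% = 5.98%
Forecast 6.93% > required 5.98% → the stock plots above the SML → undervalued.

Undervalued; required return 5.98%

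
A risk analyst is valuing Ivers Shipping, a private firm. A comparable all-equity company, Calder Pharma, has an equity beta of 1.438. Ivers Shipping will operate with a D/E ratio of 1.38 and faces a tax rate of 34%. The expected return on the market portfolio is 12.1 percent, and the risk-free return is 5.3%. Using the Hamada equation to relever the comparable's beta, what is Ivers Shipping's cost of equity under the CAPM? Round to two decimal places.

23.98%

β_L = β_U × [1 + (1 − t)(D/E)] = 1.438 × [1 + (1 − 0.34) × 1.38]
    = 1.438 × [1 + 0.66 × 1.38] = 1.438 × 1.9108 = 2.7477
MRP = 12.1% − 5.3% = 6.80%
E(R) = R_f + β_L × MRP = 5.3% + 2.7477 × 6.8% = 23.98%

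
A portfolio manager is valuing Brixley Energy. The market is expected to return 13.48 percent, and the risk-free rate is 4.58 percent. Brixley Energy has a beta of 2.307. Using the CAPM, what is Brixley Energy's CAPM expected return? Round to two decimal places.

25.11%

Market risk premium = E(R_m) − R_f = 13.48% − 4.58% = 8.90%
E(R) = R_f + β × MRP = 4.58% + 2.307 × 8.90% = 25.11%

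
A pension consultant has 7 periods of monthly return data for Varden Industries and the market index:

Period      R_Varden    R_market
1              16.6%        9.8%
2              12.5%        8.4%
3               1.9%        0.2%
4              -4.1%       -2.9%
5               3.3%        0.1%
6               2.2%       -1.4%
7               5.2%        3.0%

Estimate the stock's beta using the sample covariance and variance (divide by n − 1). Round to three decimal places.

Mean R_i = (16.6 + 12.5 + 1.9 − 4.1 + 3.3 + 2.2 + 5.2) / 7 = 5.3714%
Mean R_m = (9.8 + 8.4 + 0.2 − 2.9 + 0.1 − 1.4 + 3.0) / 7 = 2.4571%
Σ(R_i − R̄_i)(R_m − R̄_m) = 200.4114  ⇒  Cov = 200.4114 / 6 = 33.4019
Σ(R_m − R̄_m)² = 143.7571  ⇒  Var(R_m) = 143.7571 / 6 = 23.9595
β = Cov / Var(R_m) = 33.4019 / 23.9595 = 1.3941

1.394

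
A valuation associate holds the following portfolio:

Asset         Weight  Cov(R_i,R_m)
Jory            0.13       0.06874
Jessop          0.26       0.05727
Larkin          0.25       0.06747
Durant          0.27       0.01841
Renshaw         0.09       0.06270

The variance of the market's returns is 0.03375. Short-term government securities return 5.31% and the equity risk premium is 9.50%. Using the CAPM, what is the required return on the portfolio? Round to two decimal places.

β_Jory = 0.06874 / 0.03375 = 2.0367
β_Jessop = 0.05727 / 0.03375 = 1.6969
β_Larkin = 0.06747 / 0.03375 = 1.9991
β_Durant = 0.01841 / 0.03375 = 0.5455
β_Renshaw = 0.06270 / 0.03375 = 1.8578
β_P = Σ w_i β_i = 0.13×2.0367 + 0.26×1.6969 + 0.25×1.9991 + 0.27×0.5455 + 0.09×1.8578 = 1.5202
E(R_P) = R_f + β_P × MRP = 5.31% + 1.5202 × 9.50% = 19.75%

19.75%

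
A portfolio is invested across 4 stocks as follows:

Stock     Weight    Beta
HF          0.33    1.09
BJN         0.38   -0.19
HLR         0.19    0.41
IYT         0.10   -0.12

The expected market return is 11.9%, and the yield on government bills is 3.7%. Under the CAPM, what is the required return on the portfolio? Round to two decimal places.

β_P = Σ w_i β_i = 0.33×1.09 + 0.38×-0.19 + 0.19×0.41 + 0.10×-0.12 = 0.3534
MRP = 11.9% − 3.7% = 8.20%
E(R_P) = R_f + β_P × MRP = 3.7% + 0.3534 × 8.2% = 6.60%

6.60%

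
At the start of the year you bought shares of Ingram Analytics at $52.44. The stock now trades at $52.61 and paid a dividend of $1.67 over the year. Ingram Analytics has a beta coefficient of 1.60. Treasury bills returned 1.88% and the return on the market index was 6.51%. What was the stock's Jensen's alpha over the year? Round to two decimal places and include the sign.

-5.78%

Realised HPR = (P1 + D1 − P0) / P0 = (52.61 + 1.67 − 52.44) / 52.44 = 1.84 / 52.44 = 3.5088%
MRP = 6.51% − 1.88% = 4.63%
CAPM required = R_f + β·MRP = 1.88% + 1.60 × 4.63% = 9.2880%
α = realised − required = 3.5088% − 9.2880% = -5.78%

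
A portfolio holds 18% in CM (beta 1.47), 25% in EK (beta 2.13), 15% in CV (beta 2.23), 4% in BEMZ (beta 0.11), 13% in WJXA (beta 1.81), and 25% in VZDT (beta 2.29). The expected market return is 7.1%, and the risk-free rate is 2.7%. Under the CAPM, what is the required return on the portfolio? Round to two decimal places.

11.25%

β_P = Σ w_i β_i = 0.18×1.47 + 0.25×2.13 + 0.15×2.23 + 0.04×0.11 + 0.13×1.81 + 0.25×2.29 = 1.9438
MRP = 7.1% − 2.7% = 4.40%
E(R_P) = R_f + β_P × MRP = 2.7% + 1.9438 × 4.4% = 11.25%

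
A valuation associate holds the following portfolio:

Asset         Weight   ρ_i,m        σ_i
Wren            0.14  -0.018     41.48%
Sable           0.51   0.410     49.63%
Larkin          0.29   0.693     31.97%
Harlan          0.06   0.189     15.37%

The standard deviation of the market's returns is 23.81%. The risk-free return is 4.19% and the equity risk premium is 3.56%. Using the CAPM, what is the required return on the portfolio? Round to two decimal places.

6.71%

β_Wren = -0.018 × 41.48% / 23.81% = -0.0314
β_Sable = 0.410 × 49.63% / 23.81% = 0.8546
β_Larkin = 0.693 × 31.97% / 23.81% = 0.9305
β_Harlan = 0.189 × 15.37% / 23.81% = 0.1220
β_P = Σ w_i β_i = 0.14×-0.0314 + 0.51×0.8546 + 0.29×0.9305 + 0.06×0.1220 = 0.7086
E(R_P) = R_f + β_P × MRP = 4.19% + 0.7086 × 3.56% = 6.71%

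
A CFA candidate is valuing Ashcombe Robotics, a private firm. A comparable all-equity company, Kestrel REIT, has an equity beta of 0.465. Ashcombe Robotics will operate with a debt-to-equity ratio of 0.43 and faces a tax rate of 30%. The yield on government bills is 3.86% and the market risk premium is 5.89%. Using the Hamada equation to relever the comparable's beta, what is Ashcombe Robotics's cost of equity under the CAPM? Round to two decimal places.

β_L = β_U × [1 + (1 − t)(D/E)] = 0.465 × [1 + (1 − 0.30) × 0.43]
    = 0.465 × [1 + 0.70 × 0.43] = 0.465 × 1.3010 = 0.6050
E(R) = R_f + β_L × MRP = 3.86% + 0.6050 × 5.89% = 7.42%

7.42%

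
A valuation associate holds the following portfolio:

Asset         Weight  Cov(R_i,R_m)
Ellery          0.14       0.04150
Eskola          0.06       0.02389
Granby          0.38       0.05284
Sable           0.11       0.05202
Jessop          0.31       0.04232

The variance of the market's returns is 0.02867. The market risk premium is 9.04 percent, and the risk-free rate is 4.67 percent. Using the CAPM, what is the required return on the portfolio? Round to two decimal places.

β_Ellery = 0.04150 / 0.02867 = 1.4475
β_Eskola = 0.02389 / 0.02867 = 0.8333
β_Granby = 0.05284 / 0.02867 = 1.8430
β_Sable = 0.05202 / 0.02867 = 1.8144
β_Jessop = 0.04232 / 0.02867 = 1.4761
β_P = Σ w_i β_i = 0.14×1.4475 + 0.06×0.8333 + 0.38×1.8430 + 0.11×1.8144 + 0.31×1.4761 = 1.6102
E(R_P) = R_f + β_P × MRP = 4.67% + 1.6102 × 9.04% = 19.23%

19.23%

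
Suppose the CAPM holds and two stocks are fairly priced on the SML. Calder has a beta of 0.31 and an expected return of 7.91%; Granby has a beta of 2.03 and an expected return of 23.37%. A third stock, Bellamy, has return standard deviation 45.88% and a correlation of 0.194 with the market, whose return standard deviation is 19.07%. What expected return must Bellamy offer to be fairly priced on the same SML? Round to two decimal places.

MRP = (23.37% − 7.91%) / (2.03 − 0.31) = 8.9884%
R_f = 7.91% − 0.31 × 8.9884% = 5.1236%
β_Bellamy = ρ·σ_i/σ_m = 0.194 × 45.88 / 19.07 = 0.4667
E(R_Bellamy) = R_f + β × MRP = 5.1236% + 0.4667 × 8.9884% = 9.32%

9.32%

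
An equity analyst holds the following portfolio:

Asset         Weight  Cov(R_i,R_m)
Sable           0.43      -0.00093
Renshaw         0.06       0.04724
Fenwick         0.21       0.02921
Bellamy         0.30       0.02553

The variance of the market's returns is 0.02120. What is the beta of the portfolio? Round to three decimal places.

β_Sable = -0.00093 / 0.02120 = -0.0439
β_Renshaw = 0.04724 / 0.02120 = 2.2283
β_Fenwick = 0.02921 / 0.02120 = 1.3778
β_Bellamy = 0.02553 / 0.02120 = 1.2042
β_P = Σ w_i β_i = 0.43×-0.0439 + 0.06×2.2283 + 0.21×1.3778 + 0.30×1.2042 = 0.7654

0.765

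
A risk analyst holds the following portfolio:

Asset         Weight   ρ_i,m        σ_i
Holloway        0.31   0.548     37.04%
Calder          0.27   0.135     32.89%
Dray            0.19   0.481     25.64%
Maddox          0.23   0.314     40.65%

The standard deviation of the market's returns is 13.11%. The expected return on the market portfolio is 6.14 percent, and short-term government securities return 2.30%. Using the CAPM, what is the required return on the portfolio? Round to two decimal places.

6.04%

β_Holloway = 0.548 × 37.04% / 13.11% = 1.5483
β_Calder = 0.135 × 32.89% / 13.11% = 0.3387
β_Dray = 0.481 × 25.64% / 13.11% = 0.9407
β_Maddox = 0.314 × 40.65% / 13.11% = 0.9736
β_P = Σ w_i β_i = 0.31×1.5483 + 0.27×0.3387 + 0.19×0.9407 + 0.23×0.9736 = 0.9741
MRP = 6.14% − 2.30% = 3.84%
E(R_P) = R_f + β_P × MRP = 2.30% + 0.9741 × 3.84% = 6.04%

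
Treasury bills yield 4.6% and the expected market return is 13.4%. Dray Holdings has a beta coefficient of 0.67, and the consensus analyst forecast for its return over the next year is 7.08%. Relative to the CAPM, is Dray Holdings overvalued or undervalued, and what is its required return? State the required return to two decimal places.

Overvalued; required return 10.50%

MRP = 13.4% − 4.6% = 8.80%
Required return = R_f + β·MRP = 4.6% + 0.67 × 8.8% = 10.50%
Forecast 7.08% < required 10.50% → the stock plots below the SML → overvalued.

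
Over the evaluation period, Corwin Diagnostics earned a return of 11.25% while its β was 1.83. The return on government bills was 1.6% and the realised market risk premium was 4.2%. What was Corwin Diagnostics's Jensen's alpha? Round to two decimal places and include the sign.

CAPM benchmark = R_f + β(R_m − R_f) = 1.6% + 1.83 × 4.2% = 9.2860%
α = actual − benchmark = 11.25% − 9.2860% = +1.96%

+1.96%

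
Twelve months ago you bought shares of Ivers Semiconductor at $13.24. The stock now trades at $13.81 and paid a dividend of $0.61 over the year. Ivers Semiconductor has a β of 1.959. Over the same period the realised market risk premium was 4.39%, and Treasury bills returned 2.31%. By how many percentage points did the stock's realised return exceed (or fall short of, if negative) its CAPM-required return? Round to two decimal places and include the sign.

Realised HPR = (P1 + D1 − P0) / P0 = (13.81 + 0.61 − 13.24) / 13.24 = 1.18 / 13.24 = 8.9124%
CAPM required = R_f + β·MRP = 2.31% + 1.959 × 4.39% = 10.91001%
α = realised − required = 8.9124% − 10.91001% = -2.00%

-2.00%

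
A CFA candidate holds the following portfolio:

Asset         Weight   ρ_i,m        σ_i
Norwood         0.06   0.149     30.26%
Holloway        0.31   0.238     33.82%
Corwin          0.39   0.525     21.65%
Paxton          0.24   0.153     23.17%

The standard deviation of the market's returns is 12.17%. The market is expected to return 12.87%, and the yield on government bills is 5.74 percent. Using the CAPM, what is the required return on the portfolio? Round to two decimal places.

β_Norwood = 0.149 × 30.26% / 12.17% = 0.3705
β_Holloway = 0.238 × 33.82% / 12.17% = 0.6614
β_Corwin = 0.525 × 21.65% / 12.17% = 0.9340
β_Paxton = 0.153 × 23.17% / 12.17% = 0.2913
β_P = Σ w_i β_i = 0.06×0.3705 + 0.31×0.6614 + 0.39×0.9340 + 0.24×0.2913 = 0.6614
MRP = 12.87% − 5.74% = 7.13%
E(R_P) = R_f + β_P × MRP = 5.74% + 0.6614 × 7.13% = 10.46%

10.46%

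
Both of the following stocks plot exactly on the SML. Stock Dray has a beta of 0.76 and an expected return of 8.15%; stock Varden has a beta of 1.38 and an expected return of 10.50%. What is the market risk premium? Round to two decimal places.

3.79%

Both satisfy E(R) = R_f + β·MRP, so the slope of the SML is
MRP = (10.50% − 8.15%) / (1.38 − 0.76) = 2.35% / 0.62 = 3.7903%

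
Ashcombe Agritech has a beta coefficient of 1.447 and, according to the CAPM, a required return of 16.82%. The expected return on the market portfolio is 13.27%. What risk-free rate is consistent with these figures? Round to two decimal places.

E(R) = R_f + β(E(R_m) − R_f) = R_f(1 − β) + β·E(R_m)
16.82% = R_f × (1 − 1.447) + 1.447 × 13.27%
16.82% = R_f × -0.447 + 19.20169%
R_f = (16.82% − 19.20169%) / -0.447 = 5.33%

5.33%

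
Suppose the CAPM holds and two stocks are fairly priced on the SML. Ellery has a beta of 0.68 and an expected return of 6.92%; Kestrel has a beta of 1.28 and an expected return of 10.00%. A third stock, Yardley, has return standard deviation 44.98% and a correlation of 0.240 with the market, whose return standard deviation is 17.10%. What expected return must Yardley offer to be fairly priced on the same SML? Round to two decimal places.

MRP = (10.00% − 6.92%) / (1.28 − 0.68) = 5.1333%
R_f = 6.92% − 0.68 × 5.1333% = 3.4294%
β_Yardley = ρ·σ_i/σ_m = 0.240 × 44.98 / 17.10 = 0.6313
E(R_Yardley) = R_f + β × MRP = 3.4294% + 0.6313 × 5.1333% = 6.67%

6.67%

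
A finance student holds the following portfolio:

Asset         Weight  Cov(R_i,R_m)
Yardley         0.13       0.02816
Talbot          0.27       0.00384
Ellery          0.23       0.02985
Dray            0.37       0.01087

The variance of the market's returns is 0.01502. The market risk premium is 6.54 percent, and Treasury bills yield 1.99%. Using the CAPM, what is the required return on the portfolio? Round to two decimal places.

8.78%

β_Yardley = 0.02816 / 0.01502 = 1.8748
β_Talbot = 0.00384 / 0.01502 = 0.2557
β_Ellery = 0.02985 / 0.01502 = 1.9874
β_Dray = 0.01087 / 0.01502 = 0.7237
β_P = Σ w_i β_i = 0.13×1.8748 + 0.27×0.2557 + 0.23×1.9874 + 0.37×0.7237 = 1.0376
E(R_P) = R_f + β_P × MRP = 1.99% + 1.0376 × 6.54% = 8.78%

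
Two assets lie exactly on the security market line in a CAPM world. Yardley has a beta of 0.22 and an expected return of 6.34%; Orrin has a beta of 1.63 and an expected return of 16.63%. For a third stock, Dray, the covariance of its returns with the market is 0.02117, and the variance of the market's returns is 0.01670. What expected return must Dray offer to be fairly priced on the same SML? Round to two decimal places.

MRP = (16.63% − 6.34%) / (1.63 − 0.22) = 7.2979%
R_f = 6.34% − 0.22 × 7.2979% = 4.7345%
β_Dray = Cov / Var(R_m) = 0.02117 / 0.01670 = 1.2677
E(R_Dray) = R_f + β × MRP = 4.7345% + 1.2677 × 7.2979% = 13.99%

13.99%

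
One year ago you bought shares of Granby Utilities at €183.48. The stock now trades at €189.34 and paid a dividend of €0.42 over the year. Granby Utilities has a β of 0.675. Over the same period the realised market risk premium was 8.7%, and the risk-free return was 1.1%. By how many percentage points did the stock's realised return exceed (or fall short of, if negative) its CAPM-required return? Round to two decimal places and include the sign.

-3.55%

Realised HPR = (P1 + D1 − P0) / P0 = (189.34 + 0.42 − 183.48) / 183.48 = 6.28 / 183.48 = 3.4227%
CAPM required = R_f + β·MRP = 1.1% + 0.675 × 8.7% = 6.9725%
α = realised − required = 3.4227% − 6.9725% = -3.55%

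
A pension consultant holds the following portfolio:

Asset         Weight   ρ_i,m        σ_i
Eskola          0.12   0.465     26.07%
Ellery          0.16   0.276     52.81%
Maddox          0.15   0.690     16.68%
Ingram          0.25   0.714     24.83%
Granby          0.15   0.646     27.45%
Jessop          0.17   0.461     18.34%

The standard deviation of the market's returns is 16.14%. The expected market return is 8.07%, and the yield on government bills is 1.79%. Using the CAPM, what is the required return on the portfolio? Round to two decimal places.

7.25%

β_Eskola = 0.465 × 26.07% / 16.14% = 0.7511
β_Ellery = 0.276 × 52.81% / 16.14% = 0.9031
β_Maddox = 0.690 × 16.68% / 16.14% = 0.7131
β_Ingram = 0.714 × 24.83% / 16.14% = 1.0984
β_Granby = 0.646 × 27.45% / 16.14% = 1.0987
β_Jessop = 0.461 × 18.34% / 16.14% = 0.5238
β_P = Σ w_i β_i = 0.12×0.7511 + 0.16×0.9031 + 0.15×0.7131 + 0.25×1.0984 + 0.15×1.0987 + 0.17×0.5238 = 0.8700
MRP = 8.07% − 1.79% = 6.28%
E(R_P) = R_f + β_P × MRP = 1.79% + 0.8700 × 6.28% = 7.25%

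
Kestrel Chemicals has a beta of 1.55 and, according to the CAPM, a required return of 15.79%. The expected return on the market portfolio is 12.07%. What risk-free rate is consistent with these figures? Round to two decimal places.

E(R) = R_f + β(E(R_m) − R_f) = R_f(1 − β) + β·E(R_m)
15.79% = R_f × (1 − 1.55) + 1.55 × 12.07%
15.79% = R_f × -0.55 + 18.7085%
R_f = (15.79% − 18.7085%) / -0.55 = 5.31%

5.31%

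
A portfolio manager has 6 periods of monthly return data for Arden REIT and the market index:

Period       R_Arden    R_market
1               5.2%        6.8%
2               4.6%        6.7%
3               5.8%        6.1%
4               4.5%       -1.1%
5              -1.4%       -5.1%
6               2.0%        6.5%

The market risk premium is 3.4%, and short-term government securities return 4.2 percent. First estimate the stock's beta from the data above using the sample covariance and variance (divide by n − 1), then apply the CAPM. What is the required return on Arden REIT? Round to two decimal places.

Mean R_i = (5.2 + 4.6 + 5.8 + 4.5 − 1.4 + 2.0) / 6 = 3.4500%
Mean R_m = (6.8 + 6.7 + 6.1 − 1.1 − 5.1 + 6.5) / 6 = 3.3167%
Σ(R_i − R̄_i)(R_m − R̄_m) = 48.0950  ⇒  Cov = 48.0950 / 5 = 9.6190
Σ(R_m − R̄_m)² = 131.8083  ⇒  Var(R_m) = 131.8083 / 5 = 26.3617
β = Cov / Var(R_m) = 9.6190 / 26.3617 = 0.3649
E(R) = R_f + β × MRP = 4.2% + 0.3649 × 3.4% = 5.44%

5.44%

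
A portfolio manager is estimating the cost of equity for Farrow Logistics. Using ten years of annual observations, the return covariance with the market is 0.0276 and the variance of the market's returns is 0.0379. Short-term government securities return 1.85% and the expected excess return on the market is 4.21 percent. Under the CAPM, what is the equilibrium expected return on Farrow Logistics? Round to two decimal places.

4.92%

β = Cov(R_i, R_m) / Var(R_m) = 0.0276 / 0.0379 = 0.7282
E(R) = R_f + β × MRP = 1.85% + 0.7282 × 4.21% = 4.92%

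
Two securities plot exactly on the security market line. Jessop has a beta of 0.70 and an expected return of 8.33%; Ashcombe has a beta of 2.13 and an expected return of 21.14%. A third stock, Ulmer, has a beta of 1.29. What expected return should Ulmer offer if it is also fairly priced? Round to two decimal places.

MRP (SML slope) = (21.14% − 8.33%) / (2.13 − 0.70) = 12.81% / 1.43 = 8.9580%
R_f (intercept) = 8.33% − 0.70 × 8.9580% = 2.0594%
E(R_Ulmer) = R_f + β × MRP = 2.0594% + 1.29 × 8.9580% = 13.62%

13.62%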